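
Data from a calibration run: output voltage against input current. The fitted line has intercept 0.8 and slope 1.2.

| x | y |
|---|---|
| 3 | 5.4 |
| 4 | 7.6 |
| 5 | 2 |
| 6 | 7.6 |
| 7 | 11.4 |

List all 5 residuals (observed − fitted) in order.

x=3: ŷ = 0.8 + 1.2·3 = 4.4; r = 5.4 − 4.4 = 1
x=4: ŷ = 0.8 + 1.2·4 = 5.6; r = 7.6 − 5.6 = 2
x=5: ŷ = 0.8 + 1.2·5 = 6.8; r = 2 − 6.8 = -4.8
x=6: ŷ = 0.8 + 1.2·6 = 8; r = 7.6 − 8 = -0.4
x=7: ŷ = 0.8 + 1.2·7 = 9.2; r = 11.4 − 9.2 = 2.2

1, 2, -4.8, -0.4, 2.2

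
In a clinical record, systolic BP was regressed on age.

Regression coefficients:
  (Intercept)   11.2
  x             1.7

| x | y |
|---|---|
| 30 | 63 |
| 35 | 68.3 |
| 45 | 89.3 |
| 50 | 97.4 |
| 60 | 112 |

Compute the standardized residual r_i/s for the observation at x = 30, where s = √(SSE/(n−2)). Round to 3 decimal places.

x=30: ŷ = 11.2 + 1.7·30 = 62.2; r = 63 − 62.2 = 0.8
x=35: ŷ = 11.2 + 1.7·35 = 70.7; r = 68.3 − 70.7 = -2.4
x=45: ŷ = 11.2 + 1.7·45 = 87.7; r = 89.3 − 87.7 = 1.6
x=50: ŷ = 11.2 + 1.7·50 = 96.2; r = 97.4 − 96.2 = 1.2
x=60: ŷ = 11.2 + 1.7·60 = 113.2; r = 112 − 113.2 = -1.2
SSE = 0.64 + 5.76 + 2.56 + 1.44 + 1.44 = 11.84
s = √(11.84/3) = 1.98662
r/s = 0.8 / 1.98662 = 0.403

0.403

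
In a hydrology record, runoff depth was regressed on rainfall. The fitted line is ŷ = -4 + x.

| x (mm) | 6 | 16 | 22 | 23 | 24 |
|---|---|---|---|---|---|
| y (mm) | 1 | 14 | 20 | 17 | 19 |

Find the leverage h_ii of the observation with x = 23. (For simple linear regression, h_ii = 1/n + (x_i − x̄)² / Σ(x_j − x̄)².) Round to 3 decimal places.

x̄ = (6 + 16 + 22 + 23 + 24)/5 = 18.2
Σ(x − x̄)² = 148.84 + 4.84 + 14.44 + 23.04 + 33.64 = 224.8
h = 1/5 + (4.8)²/224.8 = 0.2 + 0.102491 = 0.302

h = 0.302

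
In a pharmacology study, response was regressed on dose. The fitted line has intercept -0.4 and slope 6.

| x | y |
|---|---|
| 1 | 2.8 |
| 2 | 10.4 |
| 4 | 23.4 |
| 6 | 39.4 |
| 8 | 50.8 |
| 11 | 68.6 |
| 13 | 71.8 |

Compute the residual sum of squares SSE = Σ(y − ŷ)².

x=1: ŷ = -0.4 + 6·1 = 5.6; e = 2.8 − 5.6 = -2.8
x=2: ŷ = -0.4 + 6·2 = 11.6; e = 10.4 − 11.6 = -1.2
x=4: ŷ = -0.4 + 6·4 = 23.6; e = 23.4 − 23.6 = -0.2
x=6: ŷ = -0.4 + 6·6 = 35.6; e = 39.4 − 35.6 = 3.8
x=8: ŷ = -0.4 + 6·8 = 47.6; e = 50.8 − 47.6 = 3.2
x=11: ŷ = -0.4 + 6·11 = 65.6; e = 68.6 − 65.6 = 3
x=13: ŷ = -0.4 + 6·13 = 77.6; e = 71.8 − 77.6 = -5.8
SSE = 7.84 + 1.44 + 0.04 + 14.44 + 10.24 + 9 + 33.64 = 76.64

SSE = 76.64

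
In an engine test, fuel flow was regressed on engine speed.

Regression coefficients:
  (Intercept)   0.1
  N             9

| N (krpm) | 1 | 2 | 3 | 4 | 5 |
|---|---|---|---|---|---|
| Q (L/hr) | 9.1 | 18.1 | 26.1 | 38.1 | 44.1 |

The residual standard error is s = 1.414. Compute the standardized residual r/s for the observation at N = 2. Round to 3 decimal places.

0.000

ŷ = 0.1 + 9·2 = 18.1
r = 18.1 − 18.1 = 0
r/s = 0 / 1.414 = 0.000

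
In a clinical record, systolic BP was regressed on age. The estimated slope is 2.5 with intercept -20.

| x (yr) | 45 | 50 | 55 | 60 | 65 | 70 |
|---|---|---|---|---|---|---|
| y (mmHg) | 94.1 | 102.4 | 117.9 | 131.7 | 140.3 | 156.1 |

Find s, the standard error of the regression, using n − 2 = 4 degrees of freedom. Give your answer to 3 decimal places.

x=45: ŷ = -20 + 2.5·45 = 92.5; r = 94.1 − 92.5 = 1.6
x=50: ŷ = -20 + 2.5·50 = 105; r = 102.4 − 105 = -2.6
x=55: ŷ = -20 + 2.5·55 = 117.5; r = 117.9 − 117.5 = 0.4
x=60: ŷ = -20 + 2.5·60 = 130; r = 131.7 − 130 = 1.7
x=65: ŷ = -20 + 2.5·65 = 142.5; r = 140.3 − 142.5 = -2.2
x=70: ŷ = -20 + 2.5·70 = 155; r = 156.1 − 155 = 1.1
SSE = 2.56 + 6.76 + 0.16 + 2.89 + 4.84 + 1.21 = 18.42
s = √(18.42/4) = √4.605 ≈ 2.146

s = 2.146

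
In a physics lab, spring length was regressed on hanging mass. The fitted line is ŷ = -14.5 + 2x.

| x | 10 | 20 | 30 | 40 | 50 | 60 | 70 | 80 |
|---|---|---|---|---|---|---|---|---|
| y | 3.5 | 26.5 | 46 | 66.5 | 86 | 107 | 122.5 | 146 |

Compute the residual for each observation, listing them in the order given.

x=10: ŷ = -14.5 + 2·10 = 5.5; e = 3.5 − 5.5 = -2
x=20: ŷ = -14.5 + 2·20 = 25.5; e = 26.5 − 25.5 = 1
x=30: ŷ = -14.5 + 2·30 = 45.5; e = 46 − 45.5 = 0.5
x=40: ŷ = -14.5 + 2·40 = 65.5; e = 66.5 − 65.5 = 1
x=50: ŷ = -14.5 + 2·50 = 85.5; e = 86 − 85.5 = 0.5
x=60: ŷ = -14.5 + 2·60 = 105.5; e = 107 − 105.5 = 1.5
x=70: ŷ = -14.5 + 2·70 = 125.5; e = 122.5 − 125.5 = -3
x=80: ŷ = -14.5 + 2·80 = 145.5; e = 146 − 145.5 = 0.5

-2, 1, 0.5, 1, 0.5, 1.5, -3, 0.5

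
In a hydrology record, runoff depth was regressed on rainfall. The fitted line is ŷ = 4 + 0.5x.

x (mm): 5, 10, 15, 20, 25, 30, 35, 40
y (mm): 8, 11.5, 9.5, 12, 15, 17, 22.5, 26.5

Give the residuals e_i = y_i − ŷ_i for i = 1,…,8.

1.5, 2.5, -2, -2, -1.5, -2, 1, 2.5

x=5: ŷ = 4 + 0.5·5 = 6.5; e = 8 − 6.5 = 1.5
x=10: ŷ = 4 + 0.5·10 = 9; e = 11.5 − 9 = 2.5
x=15: ŷ = 4 + 0.5·15 = 11.5; e = 9.5 − 11.5 = -2
x=20: ŷ = 4 + 0.5·20 = 14; e = 12 − 14 = -2
x=25: ŷ = 4 + 0.5·25 = 16.5; e = 15 − 16.5 = -1.5
x=30: ŷ = 4 + 0.5·30 = 19; e = 17 − 19 = -2
x=35: ŷ = 4 + 0.5·35 = 21.5; e = 22.5 − 21.5 = 1
x=40: ŷ = 4 + 0.5·40 = 24; e = 26.5 − 24 = 2.5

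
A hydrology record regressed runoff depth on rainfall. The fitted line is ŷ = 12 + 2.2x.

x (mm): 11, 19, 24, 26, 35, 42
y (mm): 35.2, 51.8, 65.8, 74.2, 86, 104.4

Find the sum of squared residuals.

SSE = 40

x=11: ŷ = 12 + 2.2·11 = 36.2; e = 35.2 − 36.2 = -1
x=19: ŷ = 12 + 2.2·19 = 53.8; e = 51.8 − 53.8 = -2
x=24: ŷ = 12 + 2.2·24 = 64.8; e = 65.8 − 64.8 = 1
x=26: ŷ = 12 + 2.2·26 = 69.2; e = 74.2 − 69.2 = 5
x=35: ŷ = 12 + 2.2·35 = 89; e = 86 − 89 = -3
x=42: ŷ = 12 + 2.2·42 = 104.4; e = 104.4 − 104.4 = 0
SSE = 1 + 4 + 1 + 25 + 9 + 0 = 40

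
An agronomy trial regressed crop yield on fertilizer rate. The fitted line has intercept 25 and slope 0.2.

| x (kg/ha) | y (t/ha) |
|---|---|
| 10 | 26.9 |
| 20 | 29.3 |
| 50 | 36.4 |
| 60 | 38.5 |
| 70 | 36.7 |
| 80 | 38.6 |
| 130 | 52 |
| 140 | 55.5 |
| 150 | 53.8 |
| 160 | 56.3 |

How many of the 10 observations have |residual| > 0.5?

x=10: ŷ = 25 + 0.2·10 = 27; r = 26.9 − 27 = -0.1
x=20: ŷ = 25 + 0.2·20 = 29; r = 29.3 − 29 = 0.3
x=50: ŷ = 25 + 0.2·50 = 35; r = 36.4 − 35 = 1.4
x=60: ŷ = 25 + 0.2·60 = 37; r = 38.5 − 37 = 1.5
x=70: ŷ = 25 + 0.2·70 = 39; r = 36.7 − 39 = -2.3
x=80: ŷ = 25 + 0.2·80 = 41; r = 38.6 − 41 = -2.4
x=130: ŷ = 25 + 0.2·130 = 51; r = 52 − 51 = 1
x=140: ŷ = 25 + 0.2·140 = 53; r = 55.5 − 53 = 2.5
x=150: ŷ = 25 + 0.2·150 = 55; r = 53.8 − 55 = -1.2
x=160: ŷ = 25 + 0.2·160 = 57; r = 56.3 − 57 = -0.7
|r| > 0.5: x=50 (|r|=1.4), x=60 (|r|=1.5), x=70 (|r|=2.3), x=80 (|r|=2.4), x=130 (|r|=1), x=140 (|r|=2.5), x=150 (|r|=1.2), x=160 (|r|=0.7) → 8

8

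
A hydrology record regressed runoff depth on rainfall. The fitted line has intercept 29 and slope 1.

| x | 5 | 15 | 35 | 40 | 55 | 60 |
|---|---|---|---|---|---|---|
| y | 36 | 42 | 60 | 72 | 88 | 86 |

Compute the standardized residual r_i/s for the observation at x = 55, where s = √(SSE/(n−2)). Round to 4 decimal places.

x=5: ŷ = 29 + 5 = 34; r = 36 − 34 = 2
x=15: ŷ = 29 + 15 = 44; r = 42 − 44 = -2
x=35: ŷ = 29 + 35 = 64; r = 60 − 64 = -4
x=40: ŷ = 29 + 40 = 69; r = 72 − 69 = 3
x=55: ŷ = 29 + 55 = 84; r = 88 − 84 = 4
x=60: ŷ = 29 + 60 = 89; r = 86 − 89 = -3
SSE = 4 + 4 + 16 + 9 + 16 + 9 = 58
s = √(58/4) = 3.80789
r/s = 4 / 3.80789 = 1.0505

1.0505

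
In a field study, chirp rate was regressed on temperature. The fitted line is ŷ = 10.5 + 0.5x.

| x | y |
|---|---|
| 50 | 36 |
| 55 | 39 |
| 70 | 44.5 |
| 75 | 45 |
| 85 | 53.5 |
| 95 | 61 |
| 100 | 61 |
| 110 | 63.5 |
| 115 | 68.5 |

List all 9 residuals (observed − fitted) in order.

0.5, 1, -1, -3, 0.5, 3, 0.5, -2, 0.5

x=50: ŷ = 10.5 + 0.5·50 = 35.5; e = 36 − 35.5 = 0.5
x=55: ŷ = 10.5 + 0.5·55 = 38; e = 39 − 38 = 1
x=70: ŷ = 10.5 + 0.5·70 = 45.5; e = 44.5 − 45.5 = -1
x=75: ŷ = 10.5 + 0.5·75 = 48; e = 45 − 48 = -3
x=85: ŷ = 10.5 + 0.5·85 = 53; e = 53.5 − 53 = 0.5
x=95: ŷ = 10.5 + 0.5·95 = 58; e = 61 − 58 = 3
x=100: ŷ = 10.5 + 0.5·100 = 60.5; e = 61 − 60.5 = 0.5
x=110: ŷ = 10.5 + 0.5·110 = 65.5; e = 63.5 − 65.5 = -2
x=115: ŷ = 10.5 + 0.5·115 = 68; e = 68.5 − 68 = 0.5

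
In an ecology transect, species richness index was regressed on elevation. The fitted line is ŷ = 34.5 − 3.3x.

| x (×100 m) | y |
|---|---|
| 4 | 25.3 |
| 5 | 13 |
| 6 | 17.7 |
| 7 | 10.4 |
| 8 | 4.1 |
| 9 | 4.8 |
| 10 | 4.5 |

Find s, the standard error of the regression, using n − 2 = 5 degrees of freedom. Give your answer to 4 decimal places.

s = 3.8987

x=4: ŷ = 34.5 − 3.3·4 = 21.3; r = 25.3 − 21.3 = 4
x=5: ŷ = 34.5 − 3.3·5 = 18; r = 13 − 18 = -5
x=6: ŷ = 34.5 − 3.3·6 = 14.7; r = 17.7 − 14.7 = 3
x=7: ŷ = 34.5 − 3.3·7 = 11.4; r = 10.4 − 11.4 = -1
x=8: ŷ = 34.5 − 3.3·8 = 8.1; r = 4.1 − 8.1 = -4
x=9: ŷ = 34.5 − 3.3·9 = 4.8; r = 4.8 − 4.8 = 0
x=10: ŷ = 34.5 − 3.3·10 = 1.5; r = 4.5 − 1.5 = 3
SSE = 16 + 25 + 9 + 1 + 16 + 0 + 9 = 76
s = √(76/5) = √15.2 ≈ 3.8987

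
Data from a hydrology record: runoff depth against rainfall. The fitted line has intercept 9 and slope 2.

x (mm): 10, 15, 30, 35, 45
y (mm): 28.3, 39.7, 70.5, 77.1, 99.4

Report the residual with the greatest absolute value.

e = -1.9

x=10: ŷ = 9 + 2·10 = 29; e = 28.3 − 29 = -0.7
x=15: ŷ = 9 + 2·15 = 39; e = 39.7 − 39 = 0.7
x=30: ŷ = 9 + 2·30 = 69; e = 70.5 − 69 = 1.5
x=35: ŷ = 9 + 2·35 = 79; e = 77.1 − 79 = -1.9
x=45: ŷ = 9 + 2·45 = 99; e = 99.4 − 99 = 0.4
Largest |e| is 1.9 at x = 35, residual -1.9.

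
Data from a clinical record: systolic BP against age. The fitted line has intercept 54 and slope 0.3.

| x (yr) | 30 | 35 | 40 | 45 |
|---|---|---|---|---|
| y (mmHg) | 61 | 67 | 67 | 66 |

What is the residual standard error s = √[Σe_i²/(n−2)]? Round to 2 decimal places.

s = 2.60

x=30: ŷ = 54 + 0.3·30 = 63; e = 61 − 63 = -2
x=35: ŷ = 54 + 0.3·35 = 64.5; e = 67 − 64.5 = 2.5
x=40: ŷ = 54 + 0.3·40 = 66; e = 67 − 66 = 1
x=45: ŷ = 54 + 0.3·45 = 67.5; e = 66 − 67.5 = -1.5
SSE = 4 + 6.25 + 1 + 2.25 = 13.5
s = √(13.5/2) = √6.75 ≈ 2.60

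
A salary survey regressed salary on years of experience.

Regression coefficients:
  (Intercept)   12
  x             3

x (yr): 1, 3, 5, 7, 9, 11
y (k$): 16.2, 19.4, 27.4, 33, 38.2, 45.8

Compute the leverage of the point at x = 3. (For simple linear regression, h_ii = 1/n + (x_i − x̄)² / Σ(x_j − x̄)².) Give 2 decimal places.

h = 0.30

x̄ = (1 + 3 + 5 + 7 + 9 + 11)/6 = 6
Σ(x − x̄)² = 25 + 9 + 1 + 1 + 9 + 25 = 70
h = 1/6 + (-3)²/70 = 0.166667 + 0.128571 = 0.30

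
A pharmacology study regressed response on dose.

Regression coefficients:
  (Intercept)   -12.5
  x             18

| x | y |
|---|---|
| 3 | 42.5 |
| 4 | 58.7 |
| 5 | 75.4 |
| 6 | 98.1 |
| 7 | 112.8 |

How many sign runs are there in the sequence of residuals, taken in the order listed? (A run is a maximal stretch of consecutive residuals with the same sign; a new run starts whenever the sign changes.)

x=3: ŷ = -12.5 + 18·3 = 41.5; r = 42.5 − 41.5 = 1
x=4: ŷ = -12.5 + 18·4 = 59.5; r = 58.7 − 59.5 = -0.8
x=5: ŷ = -12.5 + 18·5 = 77.5; r = 75.4 − 77.5 = -2.1
x=6: ŷ = -12.5 + 18·6 = 95.5; r = 98.1 − 95.5 = 2.6
x=7: ŷ = -12.5 + 18·7 = 113.5; r = 112.8 − 113.5 = -0.7
Signs: + − − + −
Runs: +×1, −×2, +×1, −×1 → 4

4 runs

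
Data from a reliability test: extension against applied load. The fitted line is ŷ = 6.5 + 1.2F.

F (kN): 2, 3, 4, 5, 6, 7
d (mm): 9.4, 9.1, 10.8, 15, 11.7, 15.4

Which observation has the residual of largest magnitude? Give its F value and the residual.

F = 5, e = 2.5

F=2: ŷ = 6.5 + 1.2·2 = 8.9; e = 9.4 − 8.9 = 0.5
F=3: ŷ = 6.5 + 1.2·3 = 10.1; e = 9.1 − 10.1 = -1
F=4: ŷ = 6.5 + 1.2·4 = 11.3; e = 10.8 − 11.3 = -0.5
F=5: ŷ = 6.5 + 1.2·5 = 12.5; e = 15 − 12.5 = 2.5
F=6: ŷ = 6.5 + 1.2·6 = 13.7; e = 11.7 − 13.7 = -2
F=7: ŷ = 6.5 + 1.2·7 = 14.9; e = 15.4 − 14.9 = 0.5
Largest |e| is 2.5 at F = 5, residual 2.5.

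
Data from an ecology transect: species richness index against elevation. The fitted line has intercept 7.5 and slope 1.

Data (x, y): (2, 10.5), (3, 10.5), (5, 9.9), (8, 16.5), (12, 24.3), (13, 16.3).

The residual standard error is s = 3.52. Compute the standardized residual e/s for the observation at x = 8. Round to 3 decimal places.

0.284

ŷ = 7.5 + 8 = 15.5
e = 16.5 − 15.5 = 1
e/s = 1 / 3.52 = 0.284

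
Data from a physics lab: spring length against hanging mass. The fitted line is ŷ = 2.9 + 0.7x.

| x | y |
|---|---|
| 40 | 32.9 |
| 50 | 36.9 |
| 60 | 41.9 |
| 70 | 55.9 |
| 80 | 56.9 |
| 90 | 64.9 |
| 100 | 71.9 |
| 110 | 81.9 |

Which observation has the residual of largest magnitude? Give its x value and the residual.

x = 70, r = 4

x=40: ŷ = 2.9 + 0.7·40 = 30.9; r = 32.9 − 30.9 = 2
x=50: ŷ = 2.9 + 0.7·50 = 37.9; r = 36.9 − 37.9 = -1
x=60: ŷ = 2.9 + 0.7·60 = 44.9; r = 41.9 − 44.9 = -3
x=70: ŷ = 2.9 + 0.7·70 = 51.9; r = 55.9 − 51.9 = 4
x=80: ŷ = 2.9 + 0.7·80 = 58.9; r = 56.9 − 58.9 = -2
x=90: ŷ = 2.9 + 0.7·90 = 65.9; r = 64.9 − 65.9 = -1
x=100: ŷ = 2.9 + 0.7·100 = 72.9; r = 71.9 − 72.9 = -1
x=110: ŷ = 2.9 + 0.7·110 = 79.9; r = 81.9 − 79.9 = 2
Largest |r| is 4 at x = 70, residual 4.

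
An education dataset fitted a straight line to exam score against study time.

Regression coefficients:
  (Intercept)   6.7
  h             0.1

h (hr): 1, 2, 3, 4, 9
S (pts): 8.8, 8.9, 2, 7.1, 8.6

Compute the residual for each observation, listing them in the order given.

h=1: Ŝ = 6.7 + 0.1·1 = 6.8; e = 8.8 − 6.8 = 2
h=2: Ŝ = 6.7 + 0.1·2 = 6.9; e = 8.9 − 6.9 = 2
h=3: Ŝ = 6.7 + 0.1·3 = 7; e = 2 − 7 = -5
h=4: Ŝ = 6.7 + 0.1·4 = 7.1; e = 7.1 − 7.1 = 0
h=9: Ŝ = 6.7 + 0.1·9 = 7.6; e = 8.6 − 7.6 = 1

2, 2, -5, 0, 1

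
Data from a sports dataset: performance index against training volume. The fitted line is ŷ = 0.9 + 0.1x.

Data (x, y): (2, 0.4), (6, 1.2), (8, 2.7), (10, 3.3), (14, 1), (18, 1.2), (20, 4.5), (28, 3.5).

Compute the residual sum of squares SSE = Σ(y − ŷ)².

SSE = 10.08

x=2: ŷ = 0.9 + 0.1·2 = 1.1; e = 0.4 − 1.1 = -0.7
x=6: ŷ = 0.9 + 0.1·6 = 1.5; e = 1.2 − 1.5 = -0.3
x=8: ŷ = 0.9 + 0.1·8 = 1.7; e = 2.7 − 1.7 = 1
x=10: ŷ = 0.9 + 0.1·10 = 1.9; e = 3.3 − 1.9 = 1.4
x=14: ŷ = 0.9 + 0.1·14 = 2.3; e = 1 − 2.3 = -1.3
x=18: ŷ = 0.9 + 0.1·18 = 2.7; e = 1.2 − 2.7 = -1.5
x=20: ŷ = 0.9 + 0.1·20 = 2.9; e = 4.5 − 2.9 = 1.6
x=28: ŷ = 0.9 + 0.1·28 = 3.7; e = 3.5 − 3.7 = -0.2
SSE = 0.49 + 0.09 + 1 + 1.96 + 1.69 + 2.25 + 2.56 + 0.04 = 10.08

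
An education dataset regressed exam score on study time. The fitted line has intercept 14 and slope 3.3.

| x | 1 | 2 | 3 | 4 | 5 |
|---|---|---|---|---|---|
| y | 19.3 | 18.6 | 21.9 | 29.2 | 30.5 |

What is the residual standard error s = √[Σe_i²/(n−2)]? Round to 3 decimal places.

s = 2.309

x=1: ŷ = 14 + 3.3·1 = 17.3; e = 19.3 − 17.3 = 2
x=2: ŷ = 14 + 3.3·2 = 20.6; e = 18.6 − 20.6 = -2
x=3: ŷ = 14 + 3.3·3 = 23.9; e = 21.9 − 23.9 = -2
x=4: ŷ = 14 + 3.3·4 = 27.2; e = 29.2 − 27.2 = 2
x=5: ŷ = 14 + 3.3·5 = 30.5; e = 30.5 − 30.5 = 0
SSE = 4 + 4 + 4 + 4 + 0 = 16
s = √(16/3) = √5.33333 ≈ 2.309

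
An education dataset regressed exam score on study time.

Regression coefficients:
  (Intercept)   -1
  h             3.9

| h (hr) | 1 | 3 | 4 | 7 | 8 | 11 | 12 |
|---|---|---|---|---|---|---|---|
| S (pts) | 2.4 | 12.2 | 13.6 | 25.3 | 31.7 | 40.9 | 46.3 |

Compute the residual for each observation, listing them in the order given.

-0.5, 1.5, -1, -1, 1.5, -1, 0.5

h=1: ŷ = -1 + 3.9·1 = 2.9; r = 2.4 − 2.9 = -0.5
h=3: ŷ = -1 + 3.9·3 = 10.7; r = 12.2 − 10.7 = 1.5
h=4: ŷ = -1 + 3.9·4 = 14.6; r = 13.6 − 14.6 = -1
h=7: ŷ = -1 + 3.9·7 = 26.3; r = 25.3 − 26.3 = -1
h=8: ŷ = -1 + 3.9·8 = 30.2; r = 31.7 − 30.2 = 1.5
h=11: ŷ = -1 + 3.9·11 = 41.9; r = 40.9 − 41.9 = -1
h=12: ŷ = -1 + 3.9·12 = 45.8; r = 46.3 − 45.8 = 0.5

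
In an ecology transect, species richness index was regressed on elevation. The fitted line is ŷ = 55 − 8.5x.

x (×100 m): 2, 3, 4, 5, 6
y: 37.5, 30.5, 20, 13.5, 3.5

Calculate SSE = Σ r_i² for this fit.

SSE = 3.5

x=2: ŷ = 55 − 8.5·2 = 38; r = 37.5 − 38 = -0.5
x=3: ŷ = 55 − 8.5·3 = 29.5; r = 30.5 − 29.5 = 1
x=4: ŷ = 55 − 8.5·4 = 21; r = 20 − 21 = -1
x=5: ŷ = 55 − 8.5·5 = 12.5; r = 13.5 − 12.5 = 1
x=6: ŷ = 55 − 8.5·6 = 4; r = 3.5 − 4 = -0.5
SSE = 0.25 + 1 + 1 + 1 + 0.25 = 3.5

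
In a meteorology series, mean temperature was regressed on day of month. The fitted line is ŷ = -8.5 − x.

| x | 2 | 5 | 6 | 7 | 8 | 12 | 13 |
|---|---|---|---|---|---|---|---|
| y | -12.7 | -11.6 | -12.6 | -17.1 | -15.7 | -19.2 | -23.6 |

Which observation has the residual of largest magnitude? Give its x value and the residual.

x = 2, e = -2.2

x=2: ŷ = -8.5 − 2 = -10.5; e = -12.7 − (-10.5) = -2.2
x=5: ŷ = -8.5 − 5 = -13.5; e = -11.6 − (-13.5) = 1.9
x=6: ŷ = -8.5 − 6 = -14.5; e = -12.6 − (-14.5) = 1.9
x=7: ŷ = -8.5 − 7 = -15.5; e = -17.1 − (-15.5) = -1.6
x=8: ŷ = -8.5 − 8 = -16.5; e = -15.7 − (-16.5) = 0.8
x=12: ŷ = -8.5 − 12 = -20.5; e = -19.2 − (-20.5) = 1.3
x=13: ŷ = -8.5 − 13 = -21.5; e = -23.6 − (-21.5) = -2.1
Largest |e| is 2.2 at x = 2, residual -2.2.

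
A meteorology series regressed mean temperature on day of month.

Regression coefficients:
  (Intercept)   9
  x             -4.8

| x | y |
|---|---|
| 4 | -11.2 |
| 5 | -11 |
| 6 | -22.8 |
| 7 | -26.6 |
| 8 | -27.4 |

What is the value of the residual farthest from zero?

e = 4

x=4: ŷ = 9 − 4.8·4 = -10.2; e = -11.2 − (-10.2) = -1
x=5: ŷ = 9 − 4.8·5 = -15; e = -11 − (-15) = 4
x=6: ŷ = 9 − 4.8·6 = -19.8; e = -22.8 − (-19.8) = -3
x=7: ŷ = 9 − 4.8·7 = -24.6; e = -26.6 − (-24.6) = -2
x=8: ŷ = 9 − 4.8·8 = -29.4; e = -27.4 − (-29.4) = 2
Largest |e| is 4 at x = 5, residual 4.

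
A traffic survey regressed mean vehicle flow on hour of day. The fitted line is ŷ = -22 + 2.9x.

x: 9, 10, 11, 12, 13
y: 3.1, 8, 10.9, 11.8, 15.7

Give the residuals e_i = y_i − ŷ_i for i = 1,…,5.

x=9: ŷ = -22 + 2.9·9 = 4.1; e = 3.1 − 4.1 = -1
x=10: ŷ = -22 + 2.9·10 = 7; e = 8 − 7 = 1
x=11: ŷ = -22 + 2.9·11 = 9.9; e = 10.9 − 9.9 = 1
x=12: ŷ = -22 + 2.9·12 = 12.8; e = 11.8 − 12.8 = -1
x=13: ŷ = -22 + 2.9·13 = 15.7; e = 15.7 − 15.7 = 0

-1, 1, 1, -1, 0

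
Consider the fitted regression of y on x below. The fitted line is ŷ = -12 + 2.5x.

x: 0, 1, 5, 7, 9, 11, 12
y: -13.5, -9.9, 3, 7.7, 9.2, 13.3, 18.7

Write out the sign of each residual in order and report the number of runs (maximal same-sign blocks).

4 runs

x=0: ŷ = -12 + 2.5·0 = -12; e = -13.5 − (-12) = -1.5
x=1: ŷ = -12 + 2.5·1 = -9.5; e = -9.9 − (-9.5) = -0.4
x=5: ŷ = -12 + 2.5·5 = 0.5; e = 3 − 0.5 = 2.5
x=7: ŷ = -12 + 2.5·7 = 5.5; e = 7.7 − 5.5 = 2.2
x=9: ŷ = -12 + 2.5·9 = 10.5; e = 9.2 − 10.5 = -1.3
x=11: ŷ = -12 + 2.5·11 = 15.5; e = 13.3 − 15.5 = -2.2
x=12: ŷ = -12 + 2.5·12 = 18; e = 18.7 − 18 = 0.7
Signs: − − + + − − +
Runs: −×2, +×2, −×2, +×1 → 4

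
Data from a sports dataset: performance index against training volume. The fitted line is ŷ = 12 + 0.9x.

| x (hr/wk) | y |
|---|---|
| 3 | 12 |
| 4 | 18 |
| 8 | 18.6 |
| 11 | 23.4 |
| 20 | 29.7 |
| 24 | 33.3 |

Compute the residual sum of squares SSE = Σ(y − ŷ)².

x=3: ŷ = 12 + 0.9·3 = 14.7; e = 12 − 14.7 = -2.7
x=4: ŷ = 12 + 0.9·4 = 15.6; e = 18 − 15.6 = 2.4
x=8: ŷ = 12 + 0.9·8 = 19.2; e = 18.6 − 19.2 = -0.6
x=11: ŷ = 12 + 0.9·11 = 21.9; e = 23.4 − 21.9 = 1.5
x=20: ŷ = 12 + 0.9·20 = 30; e = 29.7 − 30 = -0.3
x=24: ŷ = 12 + 0.9·24 = 33.6; e = 33.3 − 33.6 = -0.3
SSE = 7.29 + 5.76 + 0.36 + 2.25 + 0.09 + 0.09 = 15.84

SSE = 15.84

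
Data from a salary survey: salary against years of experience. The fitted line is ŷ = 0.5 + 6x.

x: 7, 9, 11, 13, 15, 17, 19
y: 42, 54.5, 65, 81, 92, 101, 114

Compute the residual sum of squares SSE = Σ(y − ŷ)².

SSE = 13.5

x=7: ŷ = 0.5 + 6·7 = 42.5; e = 42 − 42.5 = -0.5
x=9: ŷ = 0.5 + 6·9 = 54.5; e = 54.5 − 54.5 = 0
x=11: ŷ = 0.5 + 6·11 = 66.5; e = 65 − 66.5 = -1.5
x=13: ŷ = 0.5 + 6·13 = 78.5; e = 81 − 78.5 = 2.5
x=15: ŷ = 0.5 + 6·15 = 90.5; e = 92 − 90.5 = 1.5
x=17: ŷ = 0.5 + 6·17 = 102.5; e = 101 − 102.5 = -1.5
x=19: ŷ = 0.5 + 6·19 = 114.5; e = 114 − 114.5 = -0.5
SSE = 0.25 + 0 + 2.25 + 6.25 + 2.25 + 2.25 + 0.25 = 13.5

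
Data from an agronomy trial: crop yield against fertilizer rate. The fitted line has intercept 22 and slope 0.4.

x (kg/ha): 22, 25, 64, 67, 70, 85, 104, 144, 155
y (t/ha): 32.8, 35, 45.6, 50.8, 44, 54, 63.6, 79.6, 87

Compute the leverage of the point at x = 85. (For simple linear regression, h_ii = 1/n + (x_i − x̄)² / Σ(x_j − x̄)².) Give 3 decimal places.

h = 0.112

x̄ = (22 + 25 + 64 + 67 + 70 + 85 + 104 + 144 + 155)/9 = 81.7778
Σ(x − x̄)² = 3573.38 + 3223.72 + 316.049 + 218.383 + 138.716 + 10.3827 + 493.827 + 3871.6 + 5361.49 = 17207.6
h = 1/9 + (3.22222)²/17207.6 = 0.111111 + 0.000603381 = 0.112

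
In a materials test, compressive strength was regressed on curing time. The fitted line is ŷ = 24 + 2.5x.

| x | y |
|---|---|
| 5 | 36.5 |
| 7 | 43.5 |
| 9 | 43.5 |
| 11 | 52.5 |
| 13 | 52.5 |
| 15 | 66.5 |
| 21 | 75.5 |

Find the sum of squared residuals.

x=5: ŷ = 24 + 2.5·5 = 36.5; r = 36.5 − 36.5 = 0
x=7: ŷ = 24 + 2.5·7 = 41.5; r = 43.5 − 41.5 = 2
x=9: ŷ = 24 + 2.5·9 = 46.5; r = 43.5 − 46.5 = -3
x=11: ŷ = 24 + 2.5·11 = 51.5; r = 52.5 − 51.5 = 1
x=13: ŷ = 24 + 2.5·13 = 56.5; r = 52.5 − 56.5 = -4
x=15: ŷ = 24 + 2.5·15 = 61.5; r = 66.5 − 61.5 = 5
x=21: ŷ = 24 + 2.5·21 = 76.5; r = 75.5 − 76.5 = -1
SSE = 0 + 4 + 9 + 1 + 16 + 25 + 1 = 56

SSE = 56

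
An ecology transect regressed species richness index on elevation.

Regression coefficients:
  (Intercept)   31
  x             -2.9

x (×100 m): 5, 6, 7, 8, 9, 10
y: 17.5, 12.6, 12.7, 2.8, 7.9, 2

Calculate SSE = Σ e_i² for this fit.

x=5: ŷ = 31 − 2.9·5 = 16.5; e = 17.5 − 16.5 = 1
x=6: ŷ = 31 − 2.9·6 = 13.6; e = 12.6 − 13.6 = -1
x=7: ŷ = 31 − 2.9·7 = 10.7; e = 12.7 − 10.7 = 2
x=8: ŷ = 31 − 2.9·8 = 7.8; e = 2.8 − 7.8 = -5
x=9: ŷ = 31 − 2.9·9 = 4.9; e = 7.9 − 4.9 = 3
x=10: ŷ = 31 − 2.9·10 = 2; e = 2 − 2 = 0
SSE = 1 + 1 + 4 + 25 + 9 + 0 = 40

SSE = 40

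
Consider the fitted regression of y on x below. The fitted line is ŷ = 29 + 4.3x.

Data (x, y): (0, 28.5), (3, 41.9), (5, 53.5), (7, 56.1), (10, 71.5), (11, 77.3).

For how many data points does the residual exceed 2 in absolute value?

x=0: ŷ = 29 + 4.3·0 = 29; e = 28.5 − 29 = -0.5
x=3: ŷ = 29 + 4.3·3 = 41.9; e = 41.9 − 41.9 = 0
x=5: ŷ = 29 + 4.3·5 = 50.5; e = 53.5 − 50.5 = 3
x=7: ŷ = 29 + 4.3·7 = 59.1; e = 56.1 − 59.1 = -3
x=10: ŷ = 29 + 4.3·10 = 72; e = 71.5 − 72 = -0.5
x=11: ŷ = 29 + 4.3·11 = 76.3; e = 77.3 − 76.3 = 1
|e| > 2: x=5 (|e|=3), x=7 (|e|=3) → 2

2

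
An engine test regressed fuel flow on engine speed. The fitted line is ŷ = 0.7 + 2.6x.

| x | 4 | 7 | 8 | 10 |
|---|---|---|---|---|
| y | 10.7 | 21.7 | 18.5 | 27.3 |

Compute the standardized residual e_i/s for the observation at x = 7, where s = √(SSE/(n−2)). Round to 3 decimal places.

x=4: ŷ = 0.7 + 2.6·4 = 11.1; e = 10.7 − 11.1 = -0.4
x=7: ŷ = 0.7 + 2.6·7 = 18.9; e = 21.7 − 18.9 = 2.8
x=8: ŷ = 0.7 + 2.6·8 = 21.5; e = 18.5 − 21.5 = -3
x=10: ŷ = 0.7 + 2.6·10 = 26.7; e = 27.3 − 26.7 = 0.6
SSE = 0.16 + 7.84 + 9 + 0.36 = 17.36
s = √(17.36/2) = 2.94618
e/s = 2.8 / 2.94618 = 0.950

0.950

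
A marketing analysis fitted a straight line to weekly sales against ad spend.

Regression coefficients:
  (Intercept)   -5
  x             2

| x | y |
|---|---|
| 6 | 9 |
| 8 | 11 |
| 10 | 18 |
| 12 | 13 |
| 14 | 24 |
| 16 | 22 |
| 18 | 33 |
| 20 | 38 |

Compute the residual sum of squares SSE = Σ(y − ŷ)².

SSE = 88

x=6: ŷ = -5 + 2·6 = 7; r = 9 − 7 = 2
x=8: ŷ = -5 + 2·8 = 11; r = 11 − 11 = 0
x=10: ŷ = -5 + 2·10 = 15; r = 18 − 15 = 3
x=12: ŷ = -5 + 2·12 = 19; r = 13 − 19 = -6
x=14: ŷ = -5 + 2·14 = 23; r = 24 − 23 = 1
x=16: ŷ = -5 + 2·16 = 27; r = 22 − 27 = -5
x=18: ŷ = -5 + 2·18 = 31; r = 33 − 31 = 2
x=20: ŷ = -5 + 2·20 = 35; r = 38 − 35 = 3
SSE = 4 + 0 + 9 + 36 + 1 + 25 + 4 + 9 = 88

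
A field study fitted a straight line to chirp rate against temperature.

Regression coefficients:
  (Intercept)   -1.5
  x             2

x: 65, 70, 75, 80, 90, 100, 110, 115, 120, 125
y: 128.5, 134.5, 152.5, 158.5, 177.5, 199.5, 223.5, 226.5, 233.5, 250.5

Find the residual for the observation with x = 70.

e = -4

ŷ = -1.5 + 2·70 = 138.5
e = 134.5 − 138.5 = -4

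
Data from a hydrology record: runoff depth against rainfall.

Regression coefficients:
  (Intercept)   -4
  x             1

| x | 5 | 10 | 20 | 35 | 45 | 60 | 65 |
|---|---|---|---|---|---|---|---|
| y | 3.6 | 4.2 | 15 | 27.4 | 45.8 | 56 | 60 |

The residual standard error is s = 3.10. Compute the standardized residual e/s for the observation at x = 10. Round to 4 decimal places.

ŷ = -4 + 10 = 6
e = 4.2 − 6 = -1.8
e/s = -1.8 / 3.10 = -0.5806

-0.5806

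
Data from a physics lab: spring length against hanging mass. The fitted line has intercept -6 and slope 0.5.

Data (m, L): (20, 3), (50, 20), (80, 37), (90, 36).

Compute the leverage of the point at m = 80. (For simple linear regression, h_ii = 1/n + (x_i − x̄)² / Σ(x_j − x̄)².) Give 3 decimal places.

h = 0.383

m̄ = (20 + 50 + 80 + 90)/4 = 60
Σ(m − m̄)² = 1600 + 100 + 400 + 900 = 3000
h = 1/4 + (20)²/3000 = 0.25 + 0.133333 = 0.383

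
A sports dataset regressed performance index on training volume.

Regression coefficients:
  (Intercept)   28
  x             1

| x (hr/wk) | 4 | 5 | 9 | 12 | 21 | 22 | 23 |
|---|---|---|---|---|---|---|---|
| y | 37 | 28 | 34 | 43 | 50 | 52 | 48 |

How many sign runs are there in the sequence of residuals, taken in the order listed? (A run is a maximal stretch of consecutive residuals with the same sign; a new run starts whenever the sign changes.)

4 runs

x=4: ŷ = 28 + 4 = 32; e = 37 − 32 = 5
x=5: ŷ = 28 + 5 = 33; e = 28 − 33 = -5
x=9: ŷ = 28 + 9 = 37; e = 34 − 37 = -3
x=12: ŷ = 28 + 12 = 40; e = 43 − 40 = 3
x=21: ŷ = 28 + 21 = 49; e = 50 − 49 = 1
x=22: ŷ = 28 + 22 = 50; e = 52 − 50 = 2
x=23: ŷ = 28 + 23 = 51; e = 48 − 51 = -3
Signs: + − − + + + −
Runs: +×1, −×2, +×3, −×1 → 4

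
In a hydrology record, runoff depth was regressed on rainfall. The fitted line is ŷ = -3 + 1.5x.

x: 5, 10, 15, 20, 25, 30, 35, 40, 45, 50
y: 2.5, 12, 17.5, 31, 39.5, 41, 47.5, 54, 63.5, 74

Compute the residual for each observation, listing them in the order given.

x=5: ŷ = -3 + 1.5·5 = 4.5; e = 2.5 − 4.5 = -2
x=10: ŷ = -3 + 1.5·10 = 12; e = 12 − 12 = 0
x=15: ŷ = -3 + 1.5·15 = 19.5; e = 17.5 − 19.5 = -2
x=20: ŷ = -3 + 1.5·20 = 27; e = 31 − 27 = 4
x=25: ŷ = -3 + 1.5·25 = 34.5; e = 39.5 − 34.5 = 5
x=30: ŷ = -3 + 1.5·30 = 42; e = 41 − 42 = -1
x=35: ŷ = -3 + 1.5·35 = 49.5; e = 47.5 − 49.5 = -2
x=40: ŷ = -3 + 1.5·40 = 57; e = 54 − 57 = -3
x=45: ŷ = -3 + 1.5·45 = 64.5; e = 63.5 − 64.5 = -1
x=50: ŷ = -3 + 1.5·50 = 72; e = 74 − 72 = 2

-2, 0, -2, 4, 5, -1, -2, -3, -1, 2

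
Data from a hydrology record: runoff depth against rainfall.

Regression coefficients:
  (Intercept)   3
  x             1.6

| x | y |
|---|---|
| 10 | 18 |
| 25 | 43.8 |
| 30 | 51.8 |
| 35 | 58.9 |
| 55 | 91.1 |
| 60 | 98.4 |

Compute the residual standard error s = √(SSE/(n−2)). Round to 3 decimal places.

s = 0.815

x=10: ŷ = 3 + 1.6·10 = 19; r = 18 − 19 = -1
x=25: ŷ = 3 + 1.6·25 = 43; r = 43.8 − 43 = 0.8
x=30: ŷ = 3 + 1.6·30 = 51; r = 51.8 − 51 = 0.8
x=35: ŷ = 3 + 1.6·35 = 59; r = 58.9 − 59 = -0.1
x=55: ŷ = 3 + 1.6·55 = 91; r = 91.1 − 91 = 0.1
x=60: ŷ = 3 + 1.6·60 = 99; r = 98.4 − 99 = -0.6
SSE = 1 + 0.64 + 0.64 + 0.01 + 0.01 + 0.36 = 2.66
s = √(2.66/4) = √0.665 ≈ 0.815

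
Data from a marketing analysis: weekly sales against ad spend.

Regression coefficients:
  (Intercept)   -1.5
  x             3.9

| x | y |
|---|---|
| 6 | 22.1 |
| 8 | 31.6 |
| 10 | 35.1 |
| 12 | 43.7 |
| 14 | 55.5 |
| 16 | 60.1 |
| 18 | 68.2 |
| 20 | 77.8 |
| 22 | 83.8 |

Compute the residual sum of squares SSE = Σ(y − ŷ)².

x=6: ŷ = -1.5 + 3.9·6 = 21.9; r = 22.1 − 21.9 = 0.2
x=8: ŷ = -1.5 + 3.9·8 = 29.7; r = 31.6 − 29.7 = 1.9
x=10: ŷ = -1.5 + 3.9·10 = 37.5; r = 35.1 − 37.5 = -2.4
x=12: ŷ = -1.5 + 3.9·12 = 45.3; r = 43.7 − 45.3 = -1.6
x=14: ŷ = -1.5 + 3.9·14 = 53.1; r = 55.5 − 53.1 = 2.4
x=16: ŷ = -1.5 + 3.9·16 = 60.9; r = 60.1 − 60.9 = -0.8
x=18: ŷ = -1.5 + 3.9·18 = 68.7; r = 68.2 − 68.7 = -0.5
x=20: ŷ = -1.5 + 3.9·20 = 76.5; r = 77.8 − 76.5 = 1.3
x=22: ŷ = -1.5 + 3.9·22 = 84.3; r = 83.8 − 84.3 = -0.5
SSE = 0.04 + 3.61 + 5.76 + 2.56 + 5.76 + 0.64 + 0.25 + 1.69 + 0.25 = 20.56

SSE = 20.56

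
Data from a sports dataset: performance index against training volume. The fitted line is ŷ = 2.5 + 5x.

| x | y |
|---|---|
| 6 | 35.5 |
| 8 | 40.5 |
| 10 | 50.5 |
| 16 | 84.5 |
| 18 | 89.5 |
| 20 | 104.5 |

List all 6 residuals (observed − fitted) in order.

3, -2, -2, 2, -3, 2

x=6: ŷ = 2.5 + 5·6 = 32.5; r = 35.5 − 32.5 = 3
x=8: ŷ = 2.5 + 5·8 = 42.5; r = 40.5 − 42.5 = -2
x=10: ŷ = 2.5 + 5·10 = 52.5; r = 50.5 − 52.5 = -2
x=16: ŷ = 2.5 + 5·16 = 82.5; r = 84.5 − 82.5 = 2
x=18: ŷ = 2.5 + 5·18 = 92.5; r = 89.5 − 92.5 = -3
x=20: ŷ = 2.5 + 5·20 = 102.5; r = 104.5 − 102.5 = 2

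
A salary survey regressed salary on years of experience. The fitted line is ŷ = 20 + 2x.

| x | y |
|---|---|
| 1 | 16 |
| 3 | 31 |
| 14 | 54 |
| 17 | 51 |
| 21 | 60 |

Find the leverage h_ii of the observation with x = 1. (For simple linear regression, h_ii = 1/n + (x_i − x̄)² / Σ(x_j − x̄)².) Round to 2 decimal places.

h = 0.54

x̄ = (1 + 3 + 14 + 17 + 21)/5 = 11.2
Σ(x − x̄)² = 104.04 + 67.24 + 7.84 + 33.64 + 96.04 = 308.8
h = 1/5 + (-10.2)²/308.8 = 0.2 + 0.336917 = 0.54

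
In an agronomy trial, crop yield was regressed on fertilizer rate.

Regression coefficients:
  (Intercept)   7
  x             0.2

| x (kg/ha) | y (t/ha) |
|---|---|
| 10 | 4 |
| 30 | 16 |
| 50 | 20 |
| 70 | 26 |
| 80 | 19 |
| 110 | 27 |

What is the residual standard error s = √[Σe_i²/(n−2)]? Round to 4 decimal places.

x=10: ŷ = 7 + 0.2·10 = 9; e = 4 − 9 = -5
x=30: ŷ = 7 + 0.2·30 = 13; e = 16 − 13 = 3
x=50: ŷ = 7 + 0.2·50 = 17; e = 20 − 17 = 3
x=70: ŷ = 7 + 0.2·70 = 21; e = 26 − 21 = 5
x=80: ŷ = 7 + 0.2·80 = 23; e = 19 − 23 = -4
x=110: ŷ = 7 + 0.2·110 = 29; e = 27 − 29 = -2
SSE = 25 + 9 + 9 + 25 + 16 + 4 = 88
s = √(88/4) = √22 ≈ 4.6904

s = 4.6904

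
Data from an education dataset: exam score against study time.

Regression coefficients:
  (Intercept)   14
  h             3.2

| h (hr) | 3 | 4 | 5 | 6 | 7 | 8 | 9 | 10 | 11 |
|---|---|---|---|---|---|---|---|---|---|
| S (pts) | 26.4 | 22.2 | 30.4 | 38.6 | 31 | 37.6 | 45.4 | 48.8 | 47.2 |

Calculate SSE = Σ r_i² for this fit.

h=3: ŷ = 14 + 3.2·3 = 23.6; r = 26.4 − 23.6 = 2.8
h=4: ŷ = 14 + 3.2·4 = 26.8; r = 22.2 − 26.8 = -4.6
h=5: ŷ = 14 + 3.2·5 = 30; r = 30.4 − 30 = 0.4
h=6: ŷ = 14 + 3.2·6 = 33.2; r = 38.6 − 33.2 = 5.4
h=7: ŷ = 14 + 3.2·7 = 36.4; r = 31 − 36.4 = -5.4
h=8: ŷ = 14 + 3.2·8 = 39.6; r = 37.6 − 39.6 = -2
h=9: ŷ = 14 + 3.2·9 = 42.8; r = 45.4 − 42.8 = 2.6
h=10: ŷ = 14 + 3.2·10 = 46; r = 48.8 − 46 = 2.8
h=11: ŷ = 14 + 3.2·11 = 49.2; r = 47.2 − 49.2 = -2
SSE = 7.84 + 21.16 + 0.16 + 29.16 + 29.16 + 4 + 6.76 + 7.84 + 4 = 110.08

SSE = 110.08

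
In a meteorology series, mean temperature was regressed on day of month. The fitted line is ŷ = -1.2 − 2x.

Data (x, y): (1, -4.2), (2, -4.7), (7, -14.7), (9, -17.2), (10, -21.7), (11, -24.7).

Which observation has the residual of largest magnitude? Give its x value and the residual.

x = 9, e = 2

x=1: ŷ = -1.2 − 2·1 = -3.2; e = -4.2 − (-3.2) = -1
x=2: ŷ = -1.2 − 2·2 = -5.2; e = -4.7 − (-5.2) = 0.5
x=7: ŷ = -1.2 − 2·7 = -15.2; e = -14.7 − (-15.2) = 0.5
x=9: ŷ = -1.2 − 2·9 = -19.2; e = -17.2 − (-19.2) = 2
x=10: ŷ = -1.2 − 2·10 = -21.2; e = -21.7 − (-21.2) = -0.5
x=11: ŷ = -1.2 − 2·11 = -23.2; e = -24.7 − (-23.2) = -1.5
Largest |e| is 2 at x = 9, residual 2.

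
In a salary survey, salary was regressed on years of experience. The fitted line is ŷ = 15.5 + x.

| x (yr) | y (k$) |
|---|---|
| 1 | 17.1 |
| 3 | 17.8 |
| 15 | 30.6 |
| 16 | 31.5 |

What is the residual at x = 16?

ŷ = 15.5 + 16 = 31.5
e = 31.5 − 31.5 = 0

e = 0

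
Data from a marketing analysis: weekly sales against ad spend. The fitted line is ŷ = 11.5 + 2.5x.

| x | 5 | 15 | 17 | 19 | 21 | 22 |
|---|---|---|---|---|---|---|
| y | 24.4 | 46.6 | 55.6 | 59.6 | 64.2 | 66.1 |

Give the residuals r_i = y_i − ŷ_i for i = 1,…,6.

0.4, -2.4, 1.6, 0.6, 0.2, -0.4

x=5: ŷ = 11.5 + 2.5·5 = 24; r = 24.4 − 24 = 0.4
x=15: ŷ = 11.5 + 2.5·15 = 49; r = 46.6 − 49 = -2.4
x=17: ŷ = 11.5 + 2.5·17 = 54; r = 55.6 − 54 = 1.6
x=19: ŷ = 11.5 + 2.5·19 = 59; r = 59.6 − 59 = 0.6
x=21: ŷ = 11.5 + 2.5·21 = 64; r = 64.2 − 64 = 0.2
x=22: ŷ = 11.5 + 2.5·22 = 66.5; r = 66.1 − 66.5 = -0.4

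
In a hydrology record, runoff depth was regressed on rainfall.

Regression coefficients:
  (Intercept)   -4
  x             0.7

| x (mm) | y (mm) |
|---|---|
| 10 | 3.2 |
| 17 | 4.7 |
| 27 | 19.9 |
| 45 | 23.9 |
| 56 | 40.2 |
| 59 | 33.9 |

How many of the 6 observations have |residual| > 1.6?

5

x=10: ŷ = -4 + 0.7·10 = 3; r = 3.2 − 3 = 0.2
x=17: ŷ = -4 + 0.7·17 = 7.9; r = 4.7 − 7.9 = -3.2
x=27: ŷ = -4 + 0.7·27 = 14.9; r = 19.9 − 14.9 = 5
x=45: ŷ = -4 + 0.7·45 = 27.5; r = 23.9 − 27.5 = -3.6
x=56: ŷ = -4 + 0.7·56 = 35.2; r = 40.2 − 35.2 = 5
x=59: ŷ = -4 + 0.7·59 = 37.3; r = 33.9 − 37.3 = -3.4
|r| > 1.6: x=17 (|r|=3.2), x=27 (|r|=5), x=45 (|r|=3.6), x=56 (|r|=5), x=59 (|r|=3.4) → 5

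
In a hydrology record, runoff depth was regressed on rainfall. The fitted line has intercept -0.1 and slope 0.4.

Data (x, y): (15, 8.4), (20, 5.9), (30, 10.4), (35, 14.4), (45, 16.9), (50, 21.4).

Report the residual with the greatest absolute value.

x=15: ŷ = -0.1 + 0.4·15 = 5.9; e = 8.4 − 5.9 = 2.5
x=20: ŷ = -0.1 + 0.4·20 = 7.9; e = 5.9 − 7.9 = -2
x=30: ŷ = -0.1 + 0.4·30 = 11.9; e = 10.4 − 11.9 = -1.5
x=35: ŷ = -0.1 + 0.4·35 = 13.9; e = 14.4 − 13.9 = 0.5
x=45: ŷ = -0.1 + 0.4·45 = 17.9; e = 16.9 − 17.9 = -1
x=50: ŷ = -0.1 + 0.4·50 = 19.9; e = 21.4 − 19.9 = 1.5
Largest |e| is 2.5 at x = 15, residual 2.5.

e = 2.5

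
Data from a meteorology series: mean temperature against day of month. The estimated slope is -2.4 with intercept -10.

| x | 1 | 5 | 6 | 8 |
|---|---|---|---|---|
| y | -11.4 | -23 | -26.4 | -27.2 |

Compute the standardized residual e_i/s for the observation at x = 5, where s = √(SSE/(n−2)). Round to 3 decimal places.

-0.447

x=1: ŷ = -10 − 2.4·1 = -12.4; e = -11.4 − (-12.4) = 1
x=5: ŷ = -10 − 2.4·5 = -22; e = -23 − (-22) = -1
x=6: ŷ = -10 − 2.4·6 = -24.4; e = -26.4 − (-24.4) = -2
x=8: ŷ = -10 − 2.4·8 = -29.2; e = -27.2 − (-29.2) = 2
SSE = 1 + 1 + 4 + 4 = 10
s = √(10/2) = 2.23607
e/s = -1 / 2.23607 = -0.447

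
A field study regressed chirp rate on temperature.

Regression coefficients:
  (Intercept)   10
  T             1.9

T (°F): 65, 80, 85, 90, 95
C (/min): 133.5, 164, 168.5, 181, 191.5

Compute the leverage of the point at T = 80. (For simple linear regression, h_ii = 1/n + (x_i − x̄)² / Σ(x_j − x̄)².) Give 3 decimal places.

T̄ = (65 + 80 + 85 + 90 + 95)/5 = 83
Σ(T − T̄)² = 324 + 9 + 4 + 49 + 144 = 530
h = 1/5 + (-3)²/530 = 0.2 + 0.0169811 = 0.217

h = 0.217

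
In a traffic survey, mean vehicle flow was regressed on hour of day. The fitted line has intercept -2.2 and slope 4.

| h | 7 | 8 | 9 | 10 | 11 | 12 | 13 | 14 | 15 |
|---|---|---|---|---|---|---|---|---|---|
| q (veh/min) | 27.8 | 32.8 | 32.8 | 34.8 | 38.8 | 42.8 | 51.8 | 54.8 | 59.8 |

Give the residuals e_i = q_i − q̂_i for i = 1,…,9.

h=7: q̂ = -2.2 + 4·7 = 25.8; e = 27.8 − 25.8 = 2
h=8: q̂ = -2.2 + 4·8 = 29.8; e = 32.8 − 29.8 = 3
h=9: q̂ = -2.2 + 4·9 = 33.8; e = 32.8 − 33.8 = -1
h=10: q̂ = -2.2 + 4·10 = 37.8; e = 34.8 − 37.8 = -3
h=11: q̂ = -2.2 + 4·11 = 41.8; e = 38.8 − 41.8 = -3
h=12: q̂ = -2.2 + 4·12 = 45.8; e = 42.8 − 45.8 = -3
h=13: q̂ = -2.2 + 4·13 = 49.8; e = 51.8 − 49.8 = 2
h=14: q̂ = -2.2 + 4·14 = 53.8; e = 54.8 − 53.8 = 1
h=15: q̂ = -2.2 + 4·15 = 57.8; e = 59.8 − 57.8 = 2

2, 3, -1, -3, -3, -3, 2, 1, 2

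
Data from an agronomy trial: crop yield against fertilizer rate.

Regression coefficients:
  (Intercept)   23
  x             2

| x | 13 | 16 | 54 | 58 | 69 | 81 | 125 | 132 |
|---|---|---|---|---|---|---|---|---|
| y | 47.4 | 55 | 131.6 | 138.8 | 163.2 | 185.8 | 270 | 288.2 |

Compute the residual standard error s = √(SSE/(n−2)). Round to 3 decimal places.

x=13: ŷ = 23 + 2·13 = 49; r = 47.4 − 49 = -1.6
x=16: ŷ = 23 + 2·16 = 55; r = 55 − 55 = 0
x=54: ŷ = 23 + 2·54 = 131; r = 131.6 − 131 = 0.6
x=58: ŷ = 23 + 2·58 = 139; r = 138.8 − 139 = -0.2
x=69: ŷ = 23 + 2·69 = 161; r = 163.2 − 161 = 2.2
x=81: ŷ = 23 + 2·81 = 185; r = 185.8 − 185 = 0.8
x=125: ŷ = 23 + 2·125 = 273; r = 270 − 273 = -3
x=132: ŷ = 23 + 2·132 = 287; r = 288.2 − 287 = 1.2
SSE = 2.56 + 0 + 0.36 + 0.04 + 4.84 + 0.64 + 9 + 1.44 = 18.88
s = √(18.88/6) = √3.14667 ≈ 1.774

s = 1.774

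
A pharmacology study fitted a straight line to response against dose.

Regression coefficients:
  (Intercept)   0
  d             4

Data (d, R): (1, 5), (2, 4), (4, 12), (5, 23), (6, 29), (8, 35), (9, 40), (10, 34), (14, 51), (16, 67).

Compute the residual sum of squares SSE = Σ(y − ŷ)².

d=1: ŷ = 4·1 = 4; e = 5 − 4 = 1
d=2: ŷ = 4·2 = 8; e = 4 − 8 = -4
d=4: ŷ = 4·4 = 16; e = 12 − 16 = -4
d=5: ŷ = 4·5 = 20; e = 23 − 20 = 3
d=6: ŷ = 4·6 = 24; e = 29 − 24 = 5
d=8: ŷ = 4·8 = 32; e = 35 − 32 = 3
d=9: ŷ = 4·9 = 36; e = 40 − 36 = 4
d=10: ŷ = 4·10 = 40; e = 34 − 40 = -6
d=14: ŷ = 4·14 = 56; e = 51 − 56 = -5
d=16: ŷ = 4·16 = 64; e = 67 − 64 = 3
SSE = 1 + 16 + 16 + 9 + 25 + 9 + 16 + 36 + 25 + 9 = 162

SSE = 162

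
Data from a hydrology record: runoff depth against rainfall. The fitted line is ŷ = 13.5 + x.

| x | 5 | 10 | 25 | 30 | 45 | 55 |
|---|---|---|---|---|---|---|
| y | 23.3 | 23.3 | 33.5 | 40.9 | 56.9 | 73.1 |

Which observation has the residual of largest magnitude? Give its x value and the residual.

x=5: ŷ = 13.5 + 5 = 18.5; e = 23.3 − 18.5 = 4.8
x=10: ŷ = 13.5 + 10 = 23.5; e = 23.3 − 23.5 = -0.2
x=25: ŷ = 13.5 + 25 = 38.5; e = 33.5 − 38.5 = -5
x=30: ŷ = 13.5 + 30 = 43.5; e = 40.9 − 43.5 = -2.6
x=45: ŷ = 13.5 + 45 = 58.5; e = 56.9 − 58.5 = -1.6
x=55: ŷ = 13.5 + 55 = 68.5; e = 73.1 − 68.5 = 4.6
Largest |e| is 5 at x = 25, residual -5.

x = 25, e = -5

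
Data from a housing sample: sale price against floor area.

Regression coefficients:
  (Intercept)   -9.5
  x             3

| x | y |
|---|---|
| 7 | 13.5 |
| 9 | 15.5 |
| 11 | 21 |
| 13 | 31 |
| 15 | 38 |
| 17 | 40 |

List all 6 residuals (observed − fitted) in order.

x=7: ŷ = -9.5 + 3·7 = 11.5; e = 13.5 − 11.5 = 2
x=9: ŷ = -9.5 + 3·9 = 17.5; e = 15.5 − 17.5 = -2
x=11: ŷ = -9.5 + 3·11 = 23.5; e = 21 − 23.5 = -2.5
x=13: ŷ = -9.5 + 3·13 = 29.5; e = 31 − 29.5 = 1.5
x=15: ŷ = -9.5 + 3·15 = 35.5; e = 38 − 35.5 = 2.5
x=17: ŷ = -9.5 + 3·17 = 41.5; e = 40 − 41.5 = -1.5

2, -2, -2.5, 1.5, 2.5, -1.5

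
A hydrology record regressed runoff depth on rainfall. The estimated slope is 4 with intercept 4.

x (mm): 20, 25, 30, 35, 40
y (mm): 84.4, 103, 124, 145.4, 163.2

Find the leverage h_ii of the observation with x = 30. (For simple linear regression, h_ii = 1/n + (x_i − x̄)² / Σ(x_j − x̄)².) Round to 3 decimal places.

h = 0.200

x̄ = (20 + 25 + 30 + 35 + 40)/5 = 30
Σ(x − x̄)² = 100 + 25 + 0 + 25 + 100 = 250
h = 1/5 + (0)²/250 = 0.2 + 0 = 0.200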